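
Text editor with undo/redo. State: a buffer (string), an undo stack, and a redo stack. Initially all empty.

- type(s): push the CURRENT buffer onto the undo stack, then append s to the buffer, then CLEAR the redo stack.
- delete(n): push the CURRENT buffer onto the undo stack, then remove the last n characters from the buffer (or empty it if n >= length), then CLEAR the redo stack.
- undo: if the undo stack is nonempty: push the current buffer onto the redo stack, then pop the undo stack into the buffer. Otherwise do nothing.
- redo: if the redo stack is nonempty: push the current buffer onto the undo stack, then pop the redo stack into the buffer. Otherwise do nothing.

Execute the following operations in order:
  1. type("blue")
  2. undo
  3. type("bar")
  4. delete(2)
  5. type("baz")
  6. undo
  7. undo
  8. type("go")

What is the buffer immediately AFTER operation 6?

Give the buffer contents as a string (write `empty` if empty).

After op 1 (type): buf='blue' undo_depth=1 redo_depth=0
After op 2 (undo): buf='(empty)' undo_depth=0 redo_depth=1
After op 3 (type): buf='bar' undo_depth=1 redo_depth=0
After op 4 (delete): buf='b' undo_depth=2 redo_depth=0
After op 5 (type): buf='bbaz' undo_depth=3 redo_depth=0
After op 6 (undo): buf='b' undo_depth=2 redo_depth=1

Answer: b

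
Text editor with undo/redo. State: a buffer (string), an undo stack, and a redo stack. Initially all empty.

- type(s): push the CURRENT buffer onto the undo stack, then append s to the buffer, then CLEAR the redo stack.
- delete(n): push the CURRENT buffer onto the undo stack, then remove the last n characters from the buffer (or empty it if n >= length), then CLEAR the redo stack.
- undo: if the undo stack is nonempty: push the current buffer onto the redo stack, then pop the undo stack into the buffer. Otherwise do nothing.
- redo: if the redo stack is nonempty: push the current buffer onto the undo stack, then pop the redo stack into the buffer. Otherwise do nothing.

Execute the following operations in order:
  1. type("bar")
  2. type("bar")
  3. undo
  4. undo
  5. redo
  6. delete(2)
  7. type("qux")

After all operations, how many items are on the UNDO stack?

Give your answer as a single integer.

After op 1 (type): buf='bar' undo_depth=1 redo_depth=0
After op 2 (type): buf='barbar' undo_depth=2 redo_depth=0
After op 3 (undo): buf='bar' undo_depth=1 redo_depth=1
After op 4 (undo): buf='(empty)' undo_depth=0 redo_depth=2
After op 5 (redo): buf='bar' undo_depth=1 redo_depth=1
After op 6 (delete): buf='b' undo_depth=2 redo_depth=0
After op 7 (type): buf='bqux' undo_depth=3 redo_depth=0

Answer: 3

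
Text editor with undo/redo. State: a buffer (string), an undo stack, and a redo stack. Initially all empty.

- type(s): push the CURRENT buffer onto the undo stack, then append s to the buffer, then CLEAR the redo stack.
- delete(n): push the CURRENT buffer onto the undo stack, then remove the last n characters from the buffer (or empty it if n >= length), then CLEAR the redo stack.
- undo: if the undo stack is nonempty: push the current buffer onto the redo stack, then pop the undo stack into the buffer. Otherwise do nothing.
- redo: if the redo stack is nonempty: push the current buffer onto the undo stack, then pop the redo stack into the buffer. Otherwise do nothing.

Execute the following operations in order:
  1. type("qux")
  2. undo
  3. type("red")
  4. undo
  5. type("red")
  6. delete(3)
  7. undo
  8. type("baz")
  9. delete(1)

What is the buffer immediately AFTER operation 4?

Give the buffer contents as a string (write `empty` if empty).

Answer: empty

Derivation:
After op 1 (type): buf='qux' undo_depth=1 redo_depth=0
After op 2 (undo): buf='(empty)' undo_depth=0 redo_depth=1
After op 3 (type): buf='red' undo_depth=1 redo_depth=0
After op 4 (undo): buf='(empty)' undo_depth=0 redo_depth=1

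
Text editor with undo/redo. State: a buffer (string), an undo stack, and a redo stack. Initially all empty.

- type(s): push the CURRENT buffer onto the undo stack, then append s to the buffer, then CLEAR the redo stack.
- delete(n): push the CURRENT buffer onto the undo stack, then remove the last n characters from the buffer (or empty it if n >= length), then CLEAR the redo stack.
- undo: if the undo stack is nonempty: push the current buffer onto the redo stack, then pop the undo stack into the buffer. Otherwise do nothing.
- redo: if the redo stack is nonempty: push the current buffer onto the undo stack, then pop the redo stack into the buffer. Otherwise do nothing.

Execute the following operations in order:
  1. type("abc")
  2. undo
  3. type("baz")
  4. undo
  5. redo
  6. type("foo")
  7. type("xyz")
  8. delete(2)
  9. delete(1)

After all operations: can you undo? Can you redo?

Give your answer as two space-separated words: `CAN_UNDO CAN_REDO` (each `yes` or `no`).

After op 1 (type): buf='abc' undo_depth=1 redo_depth=0
After op 2 (undo): buf='(empty)' undo_depth=0 redo_depth=1
After op 3 (type): buf='baz' undo_depth=1 redo_depth=0
After op 4 (undo): buf='(empty)' undo_depth=0 redo_depth=1
After op 5 (redo): buf='baz' undo_depth=1 redo_depth=0
After op 6 (type): buf='bazfoo' undo_depth=2 redo_depth=0
After op 7 (type): buf='bazfooxyz' undo_depth=3 redo_depth=0
After op 8 (delete): buf='bazfoox' undo_depth=4 redo_depth=0
After op 9 (delete): buf='bazfoo' undo_depth=5 redo_depth=0

Answer: yes no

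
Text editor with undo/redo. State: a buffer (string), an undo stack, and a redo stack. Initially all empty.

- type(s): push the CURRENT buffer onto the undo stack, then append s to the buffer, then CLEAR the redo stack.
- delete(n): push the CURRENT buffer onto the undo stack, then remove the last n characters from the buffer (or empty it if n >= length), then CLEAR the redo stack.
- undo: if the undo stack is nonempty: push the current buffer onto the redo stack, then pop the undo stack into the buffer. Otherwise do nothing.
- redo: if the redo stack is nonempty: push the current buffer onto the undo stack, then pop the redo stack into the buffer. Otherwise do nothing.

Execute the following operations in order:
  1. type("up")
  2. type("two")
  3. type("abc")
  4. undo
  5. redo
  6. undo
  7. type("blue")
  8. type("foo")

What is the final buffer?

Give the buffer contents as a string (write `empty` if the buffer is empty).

After op 1 (type): buf='up' undo_depth=1 redo_depth=0
After op 2 (type): buf='uptwo' undo_depth=2 redo_depth=0
After op 3 (type): buf='uptwoabc' undo_depth=3 redo_depth=0
After op 4 (undo): buf='uptwo' undo_depth=2 redo_depth=1
After op 5 (redo): buf='uptwoabc' undo_depth=3 redo_depth=0
After op 6 (undo): buf='uptwo' undo_depth=2 redo_depth=1
After op 7 (type): buf='uptwoblue' undo_depth=3 redo_depth=0
After op 8 (type): buf='uptwobluefoo' undo_depth=4 redo_depth=0

Answer: uptwobluefoo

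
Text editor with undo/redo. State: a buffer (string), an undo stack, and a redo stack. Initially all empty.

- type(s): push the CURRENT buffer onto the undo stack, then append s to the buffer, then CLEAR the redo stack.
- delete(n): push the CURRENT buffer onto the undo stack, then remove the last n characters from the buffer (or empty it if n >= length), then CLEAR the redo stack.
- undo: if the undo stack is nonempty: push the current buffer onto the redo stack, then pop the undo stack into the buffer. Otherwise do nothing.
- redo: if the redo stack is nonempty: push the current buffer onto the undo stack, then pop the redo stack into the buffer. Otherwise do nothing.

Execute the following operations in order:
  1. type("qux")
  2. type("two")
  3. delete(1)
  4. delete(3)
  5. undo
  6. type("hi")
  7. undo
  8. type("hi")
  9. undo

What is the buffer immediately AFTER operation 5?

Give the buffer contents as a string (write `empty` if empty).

Answer: quxtw

Derivation:
After op 1 (type): buf='qux' undo_depth=1 redo_depth=0
After op 2 (type): buf='quxtwo' undo_depth=2 redo_depth=0
After op 3 (delete): buf='quxtw' undo_depth=3 redo_depth=0
After op 4 (delete): buf='qu' undo_depth=4 redo_depth=0
After op 5 (undo): buf='quxtw' undo_depth=3 redo_depth=1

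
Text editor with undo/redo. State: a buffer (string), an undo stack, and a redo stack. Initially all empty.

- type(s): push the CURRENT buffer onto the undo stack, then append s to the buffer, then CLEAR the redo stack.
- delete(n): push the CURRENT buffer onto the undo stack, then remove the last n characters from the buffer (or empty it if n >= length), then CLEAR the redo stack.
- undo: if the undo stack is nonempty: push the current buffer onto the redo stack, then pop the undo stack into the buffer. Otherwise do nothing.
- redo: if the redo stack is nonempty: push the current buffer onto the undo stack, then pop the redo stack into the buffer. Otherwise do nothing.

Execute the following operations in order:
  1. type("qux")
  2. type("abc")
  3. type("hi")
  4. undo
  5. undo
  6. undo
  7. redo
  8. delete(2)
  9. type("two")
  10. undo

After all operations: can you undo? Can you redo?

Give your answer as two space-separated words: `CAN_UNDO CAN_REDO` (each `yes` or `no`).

Answer: yes yes

Derivation:
After op 1 (type): buf='qux' undo_depth=1 redo_depth=0
After op 2 (type): buf='quxabc' undo_depth=2 redo_depth=0
After op 3 (type): buf='quxabchi' undo_depth=3 redo_depth=0
After op 4 (undo): buf='quxabc' undo_depth=2 redo_depth=1
After op 5 (undo): buf='qux' undo_depth=1 redo_depth=2
After op 6 (undo): buf='(empty)' undo_depth=0 redo_depth=3
After op 7 (redo): buf='qux' undo_depth=1 redo_depth=2
After op 8 (delete): buf='q' undo_depth=2 redo_depth=0
After op 9 (type): buf='qtwo' undo_depth=3 redo_depth=0
After op 10 (undo): buf='q' undo_depth=2 redo_depth=1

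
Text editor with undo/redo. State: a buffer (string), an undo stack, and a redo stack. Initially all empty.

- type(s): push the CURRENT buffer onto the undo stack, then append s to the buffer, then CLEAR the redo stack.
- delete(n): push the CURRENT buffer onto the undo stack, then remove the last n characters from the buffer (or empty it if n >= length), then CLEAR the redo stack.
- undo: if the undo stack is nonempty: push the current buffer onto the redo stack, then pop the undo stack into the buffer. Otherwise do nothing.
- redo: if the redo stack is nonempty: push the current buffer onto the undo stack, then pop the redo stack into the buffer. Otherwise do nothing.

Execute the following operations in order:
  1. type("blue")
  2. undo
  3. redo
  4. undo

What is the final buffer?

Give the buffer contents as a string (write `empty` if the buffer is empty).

Answer: empty

Derivation:
After op 1 (type): buf='blue' undo_depth=1 redo_depth=0
After op 2 (undo): buf='(empty)' undo_depth=0 redo_depth=1
After op 3 (redo): buf='blue' undo_depth=1 redo_depth=0
After op 4 (undo): buf='(empty)' undo_depth=0 redo_depth=1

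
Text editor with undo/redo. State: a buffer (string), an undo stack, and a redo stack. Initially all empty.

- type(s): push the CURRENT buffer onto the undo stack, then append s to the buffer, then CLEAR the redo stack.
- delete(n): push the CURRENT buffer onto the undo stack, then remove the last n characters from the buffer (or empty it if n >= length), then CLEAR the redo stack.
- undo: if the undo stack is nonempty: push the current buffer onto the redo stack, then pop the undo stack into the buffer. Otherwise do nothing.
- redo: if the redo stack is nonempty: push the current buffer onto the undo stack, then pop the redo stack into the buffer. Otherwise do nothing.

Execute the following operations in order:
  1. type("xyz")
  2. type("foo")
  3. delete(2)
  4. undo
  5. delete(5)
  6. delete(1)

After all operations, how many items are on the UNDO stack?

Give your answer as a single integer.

After op 1 (type): buf='xyz' undo_depth=1 redo_depth=0
After op 2 (type): buf='xyzfoo' undo_depth=2 redo_depth=0
After op 3 (delete): buf='xyzf' undo_depth=3 redo_depth=0
After op 4 (undo): buf='xyzfoo' undo_depth=2 redo_depth=1
After op 5 (delete): buf='x' undo_depth=3 redo_depth=0
After op 6 (delete): buf='(empty)' undo_depth=4 redo_depth=0

Answer: 4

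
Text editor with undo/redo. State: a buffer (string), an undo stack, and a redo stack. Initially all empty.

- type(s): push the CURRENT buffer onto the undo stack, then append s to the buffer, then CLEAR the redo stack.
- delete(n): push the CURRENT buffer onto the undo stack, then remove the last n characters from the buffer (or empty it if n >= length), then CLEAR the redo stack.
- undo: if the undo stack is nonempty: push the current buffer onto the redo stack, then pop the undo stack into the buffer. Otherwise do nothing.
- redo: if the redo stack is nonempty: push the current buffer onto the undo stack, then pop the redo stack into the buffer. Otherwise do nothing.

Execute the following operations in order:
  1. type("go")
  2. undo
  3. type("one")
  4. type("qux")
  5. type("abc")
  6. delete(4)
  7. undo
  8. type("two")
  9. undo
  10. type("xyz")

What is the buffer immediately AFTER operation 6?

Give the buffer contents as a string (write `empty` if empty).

After op 1 (type): buf='go' undo_depth=1 redo_depth=0
After op 2 (undo): buf='(empty)' undo_depth=0 redo_depth=1
After op 3 (type): buf='one' undo_depth=1 redo_depth=0
After op 4 (type): buf='onequx' undo_depth=2 redo_depth=0
After op 5 (type): buf='onequxabc' undo_depth=3 redo_depth=0
After op 6 (delete): buf='onequ' undo_depth=4 redo_depth=0

Answer: onequ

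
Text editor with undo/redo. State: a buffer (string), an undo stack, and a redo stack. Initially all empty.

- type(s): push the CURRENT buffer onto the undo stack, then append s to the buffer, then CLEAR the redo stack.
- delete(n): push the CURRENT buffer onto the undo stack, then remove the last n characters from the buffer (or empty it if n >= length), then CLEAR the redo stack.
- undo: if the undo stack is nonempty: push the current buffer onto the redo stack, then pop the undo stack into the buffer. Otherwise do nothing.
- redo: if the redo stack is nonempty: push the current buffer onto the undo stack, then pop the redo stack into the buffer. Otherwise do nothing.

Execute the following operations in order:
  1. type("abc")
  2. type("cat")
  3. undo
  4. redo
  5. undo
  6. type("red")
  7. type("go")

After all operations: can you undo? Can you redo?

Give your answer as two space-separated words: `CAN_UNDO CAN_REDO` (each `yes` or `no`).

After op 1 (type): buf='abc' undo_depth=1 redo_depth=0
After op 2 (type): buf='abccat' undo_depth=2 redo_depth=0
After op 3 (undo): buf='abc' undo_depth=1 redo_depth=1
After op 4 (redo): buf='abccat' undo_depth=2 redo_depth=0
After op 5 (undo): buf='abc' undo_depth=1 redo_depth=1
After op 6 (type): buf='abcred' undo_depth=2 redo_depth=0
After op 7 (type): buf='abcredgo' undo_depth=3 redo_depth=0

Answer: yes no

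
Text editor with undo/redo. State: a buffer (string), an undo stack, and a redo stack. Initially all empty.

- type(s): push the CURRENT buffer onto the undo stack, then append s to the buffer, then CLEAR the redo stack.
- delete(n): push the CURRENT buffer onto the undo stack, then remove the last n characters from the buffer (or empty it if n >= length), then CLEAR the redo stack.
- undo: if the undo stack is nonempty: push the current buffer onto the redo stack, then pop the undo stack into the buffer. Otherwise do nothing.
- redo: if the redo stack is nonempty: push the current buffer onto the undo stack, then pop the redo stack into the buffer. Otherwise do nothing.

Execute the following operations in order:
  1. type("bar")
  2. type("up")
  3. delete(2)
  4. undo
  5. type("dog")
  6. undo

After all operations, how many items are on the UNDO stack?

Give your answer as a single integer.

After op 1 (type): buf='bar' undo_depth=1 redo_depth=0
After op 2 (type): buf='barup' undo_depth=2 redo_depth=0
After op 3 (delete): buf='bar' undo_depth=3 redo_depth=0
After op 4 (undo): buf='barup' undo_depth=2 redo_depth=1
After op 5 (type): buf='barupdog' undo_depth=3 redo_depth=0
After op 6 (undo): buf='barup' undo_depth=2 redo_depth=1

Answer: 2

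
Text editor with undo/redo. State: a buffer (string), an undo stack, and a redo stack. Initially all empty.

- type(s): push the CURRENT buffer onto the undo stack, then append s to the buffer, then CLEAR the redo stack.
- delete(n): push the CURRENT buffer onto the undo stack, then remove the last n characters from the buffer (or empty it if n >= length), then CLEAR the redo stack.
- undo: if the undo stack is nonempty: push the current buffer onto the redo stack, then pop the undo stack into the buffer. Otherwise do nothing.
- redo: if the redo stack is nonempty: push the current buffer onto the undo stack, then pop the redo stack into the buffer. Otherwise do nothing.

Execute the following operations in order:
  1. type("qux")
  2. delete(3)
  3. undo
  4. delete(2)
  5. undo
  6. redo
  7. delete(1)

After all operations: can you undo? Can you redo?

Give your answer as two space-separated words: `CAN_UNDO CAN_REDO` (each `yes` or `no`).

After op 1 (type): buf='qux' undo_depth=1 redo_depth=0
After op 2 (delete): buf='(empty)' undo_depth=2 redo_depth=0
After op 3 (undo): buf='qux' undo_depth=1 redo_depth=1
After op 4 (delete): buf='q' undo_depth=2 redo_depth=0
After op 5 (undo): buf='qux' undo_depth=1 redo_depth=1
After op 6 (redo): buf='q' undo_depth=2 redo_depth=0
After op 7 (delete): buf='(empty)' undo_depth=3 redo_depth=0

Answer: yes no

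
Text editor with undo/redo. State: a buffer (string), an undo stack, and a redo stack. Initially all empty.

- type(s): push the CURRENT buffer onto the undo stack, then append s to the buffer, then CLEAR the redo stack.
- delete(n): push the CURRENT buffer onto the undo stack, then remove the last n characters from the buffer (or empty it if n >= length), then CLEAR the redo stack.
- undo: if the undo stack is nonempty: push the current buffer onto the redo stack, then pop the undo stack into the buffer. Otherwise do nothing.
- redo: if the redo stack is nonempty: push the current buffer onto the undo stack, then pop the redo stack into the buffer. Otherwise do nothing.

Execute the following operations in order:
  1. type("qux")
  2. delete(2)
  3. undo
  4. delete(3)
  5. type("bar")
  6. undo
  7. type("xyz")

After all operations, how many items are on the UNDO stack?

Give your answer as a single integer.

After op 1 (type): buf='qux' undo_depth=1 redo_depth=0
After op 2 (delete): buf='q' undo_depth=2 redo_depth=0
After op 3 (undo): buf='qux' undo_depth=1 redo_depth=1
After op 4 (delete): buf='(empty)' undo_depth=2 redo_depth=0
After op 5 (type): buf='bar' undo_depth=3 redo_depth=0
After op 6 (undo): buf='(empty)' undo_depth=2 redo_depth=1
After op 7 (type): buf='xyz' undo_depth=3 redo_depth=0

Answer: 3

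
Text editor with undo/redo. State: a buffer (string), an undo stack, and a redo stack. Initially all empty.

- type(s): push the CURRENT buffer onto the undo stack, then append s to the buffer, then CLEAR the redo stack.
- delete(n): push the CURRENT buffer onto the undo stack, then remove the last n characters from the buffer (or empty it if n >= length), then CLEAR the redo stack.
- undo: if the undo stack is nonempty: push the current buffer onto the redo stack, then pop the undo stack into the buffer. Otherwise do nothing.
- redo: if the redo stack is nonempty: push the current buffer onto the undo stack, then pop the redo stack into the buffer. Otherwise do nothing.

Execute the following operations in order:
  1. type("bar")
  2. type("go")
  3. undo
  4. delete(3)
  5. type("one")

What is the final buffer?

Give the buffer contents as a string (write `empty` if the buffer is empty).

After op 1 (type): buf='bar' undo_depth=1 redo_depth=0
After op 2 (type): buf='bargo' undo_depth=2 redo_depth=0
After op 3 (undo): buf='bar' undo_depth=1 redo_depth=1
After op 4 (delete): buf='(empty)' undo_depth=2 redo_depth=0
After op 5 (type): buf='one' undo_depth=3 redo_depth=0

Answer: one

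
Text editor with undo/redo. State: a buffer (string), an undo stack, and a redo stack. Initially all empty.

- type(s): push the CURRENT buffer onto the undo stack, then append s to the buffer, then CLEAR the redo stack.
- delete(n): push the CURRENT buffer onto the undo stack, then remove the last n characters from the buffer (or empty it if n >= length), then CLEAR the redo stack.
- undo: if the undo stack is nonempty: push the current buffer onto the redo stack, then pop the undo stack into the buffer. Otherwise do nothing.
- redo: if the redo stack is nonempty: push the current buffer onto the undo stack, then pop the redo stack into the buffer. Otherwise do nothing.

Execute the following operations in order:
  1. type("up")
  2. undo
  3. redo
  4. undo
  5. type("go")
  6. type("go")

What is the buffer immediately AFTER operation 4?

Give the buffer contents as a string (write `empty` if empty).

Answer: empty

Derivation:
After op 1 (type): buf='up' undo_depth=1 redo_depth=0
After op 2 (undo): buf='(empty)' undo_depth=0 redo_depth=1
After op 3 (redo): buf='up' undo_depth=1 redo_depth=0
After op 4 (undo): buf='(empty)' undo_depth=0 redo_depth=1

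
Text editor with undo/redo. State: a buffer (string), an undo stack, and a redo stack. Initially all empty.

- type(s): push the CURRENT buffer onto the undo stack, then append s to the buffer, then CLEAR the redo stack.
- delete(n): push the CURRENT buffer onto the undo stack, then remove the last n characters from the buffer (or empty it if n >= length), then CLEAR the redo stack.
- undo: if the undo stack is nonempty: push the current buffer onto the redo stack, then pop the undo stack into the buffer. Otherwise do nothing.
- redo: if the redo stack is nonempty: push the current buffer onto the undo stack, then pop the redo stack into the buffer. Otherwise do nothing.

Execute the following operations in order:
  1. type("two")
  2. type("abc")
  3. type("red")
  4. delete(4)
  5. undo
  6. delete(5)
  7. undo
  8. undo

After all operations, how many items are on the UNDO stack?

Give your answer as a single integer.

Answer: 2

Derivation:
After op 1 (type): buf='two' undo_depth=1 redo_depth=0
After op 2 (type): buf='twoabc' undo_depth=2 redo_depth=0
After op 3 (type): buf='twoabcred' undo_depth=3 redo_depth=0
After op 4 (delete): buf='twoab' undo_depth=4 redo_depth=0
After op 5 (undo): buf='twoabcred' undo_depth=3 redo_depth=1
After op 6 (delete): buf='twoa' undo_depth=4 redo_depth=0
After op 7 (undo): buf='twoabcred' undo_depth=3 redo_depth=1
After op 8 (undo): buf='twoabc' undo_depth=2 redo_depth=2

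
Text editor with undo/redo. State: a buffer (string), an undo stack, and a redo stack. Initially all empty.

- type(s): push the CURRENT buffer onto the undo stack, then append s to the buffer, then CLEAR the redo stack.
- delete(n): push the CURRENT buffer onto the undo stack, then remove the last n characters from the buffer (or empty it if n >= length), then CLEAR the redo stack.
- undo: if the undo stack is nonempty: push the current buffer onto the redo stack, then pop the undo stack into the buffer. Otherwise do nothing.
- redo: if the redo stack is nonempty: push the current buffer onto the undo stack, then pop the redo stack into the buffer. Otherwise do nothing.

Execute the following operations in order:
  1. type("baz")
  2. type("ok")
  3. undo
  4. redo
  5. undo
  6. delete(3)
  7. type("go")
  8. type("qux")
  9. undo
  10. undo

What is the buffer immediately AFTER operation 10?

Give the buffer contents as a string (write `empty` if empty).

Answer: empty

Derivation:
After op 1 (type): buf='baz' undo_depth=1 redo_depth=0
After op 2 (type): buf='bazok' undo_depth=2 redo_depth=0
After op 3 (undo): buf='baz' undo_depth=1 redo_depth=1
After op 4 (redo): buf='bazok' undo_depth=2 redo_depth=0
After op 5 (undo): buf='baz' undo_depth=1 redo_depth=1
After op 6 (delete): buf='(empty)' undo_depth=2 redo_depth=0
After op 7 (type): buf='go' undo_depth=3 redo_depth=0
After op 8 (type): buf='goqux' undo_depth=4 redo_depth=0
After op 9 (undo): buf='go' undo_depth=3 redo_depth=1
After op 10 (undo): buf='(empty)' undo_depth=2 redo_depth=2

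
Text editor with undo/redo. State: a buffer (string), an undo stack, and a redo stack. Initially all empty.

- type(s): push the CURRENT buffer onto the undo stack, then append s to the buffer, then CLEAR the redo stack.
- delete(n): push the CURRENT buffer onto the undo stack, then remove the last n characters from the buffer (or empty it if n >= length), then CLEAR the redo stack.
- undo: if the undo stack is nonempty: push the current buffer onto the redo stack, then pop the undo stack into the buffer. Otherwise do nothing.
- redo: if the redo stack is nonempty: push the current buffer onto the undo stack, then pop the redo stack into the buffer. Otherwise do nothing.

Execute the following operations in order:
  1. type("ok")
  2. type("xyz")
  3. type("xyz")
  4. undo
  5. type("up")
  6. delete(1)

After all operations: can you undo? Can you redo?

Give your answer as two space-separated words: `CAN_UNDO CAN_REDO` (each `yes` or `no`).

Answer: yes no

Derivation:
After op 1 (type): buf='ok' undo_depth=1 redo_depth=0
After op 2 (type): buf='okxyz' undo_depth=2 redo_depth=0
After op 3 (type): buf='okxyzxyz' undo_depth=3 redo_depth=0
After op 4 (undo): buf='okxyz' undo_depth=2 redo_depth=1
After op 5 (type): buf='okxyzup' undo_depth=3 redo_depth=0
After op 6 (delete): buf='okxyzu' undo_depth=4 redo_depth=0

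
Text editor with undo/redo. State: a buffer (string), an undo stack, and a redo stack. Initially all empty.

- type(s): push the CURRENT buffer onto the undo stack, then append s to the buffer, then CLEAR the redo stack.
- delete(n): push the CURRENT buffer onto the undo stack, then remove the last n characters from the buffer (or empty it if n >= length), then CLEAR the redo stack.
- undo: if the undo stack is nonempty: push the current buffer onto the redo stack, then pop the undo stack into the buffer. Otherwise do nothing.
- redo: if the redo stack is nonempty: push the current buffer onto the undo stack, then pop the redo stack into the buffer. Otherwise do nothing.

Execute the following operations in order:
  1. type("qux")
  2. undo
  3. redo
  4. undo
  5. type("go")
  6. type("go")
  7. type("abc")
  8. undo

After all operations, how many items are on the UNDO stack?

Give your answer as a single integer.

Answer: 2

Derivation:
After op 1 (type): buf='qux' undo_depth=1 redo_depth=0
After op 2 (undo): buf='(empty)' undo_depth=0 redo_depth=1
After op 3 (redo): buf='qux' undo_depth=1 redo_depth=0
After op 4 (undo): buf='(empty)' undo_depth=0 redo_depth=1
After op 5 (type): buf='go' undo_depth=1 redo_depth=0
After op 6 (type): buf='gogo' undo_depth=2 redo_depth=0
After op 7 (type): buf='gogoabc' undo_depth=3 redo_depth=0
After op 8 (undo): buf='gogo' undo_depth=2 redo_depth=1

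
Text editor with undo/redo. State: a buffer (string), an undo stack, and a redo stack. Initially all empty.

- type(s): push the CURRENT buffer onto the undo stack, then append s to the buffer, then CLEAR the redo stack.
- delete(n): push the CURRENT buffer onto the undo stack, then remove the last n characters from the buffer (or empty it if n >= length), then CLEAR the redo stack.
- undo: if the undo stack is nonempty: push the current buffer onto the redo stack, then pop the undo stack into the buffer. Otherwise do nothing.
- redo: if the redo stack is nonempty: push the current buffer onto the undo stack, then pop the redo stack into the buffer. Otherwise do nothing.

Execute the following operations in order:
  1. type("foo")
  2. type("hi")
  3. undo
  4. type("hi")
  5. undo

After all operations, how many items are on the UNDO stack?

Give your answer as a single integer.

After op 1 (type): buf='foo' undo_depth=1 redo_depth=0
After op 2 (type): buf='foohi' undo_depth=2 redo_depth=0
After op 3 (undo): buf='foo' undo_depth=1 redo_depth=1
After op 4 (type): buf='foohi' undo_depth=2 redo_depth=0
After op 5 (undo): buf='foo' undo_depth=1 redo_depth=1

Answer: 1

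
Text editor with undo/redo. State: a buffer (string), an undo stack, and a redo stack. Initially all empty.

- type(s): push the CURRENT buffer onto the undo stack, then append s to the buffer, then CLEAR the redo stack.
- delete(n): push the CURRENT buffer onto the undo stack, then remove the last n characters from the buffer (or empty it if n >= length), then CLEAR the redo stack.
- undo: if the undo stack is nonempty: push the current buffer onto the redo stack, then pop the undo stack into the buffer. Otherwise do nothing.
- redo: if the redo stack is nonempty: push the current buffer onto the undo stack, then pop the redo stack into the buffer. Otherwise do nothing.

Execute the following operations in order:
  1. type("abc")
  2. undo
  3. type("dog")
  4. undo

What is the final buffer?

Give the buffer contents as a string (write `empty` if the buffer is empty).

Answer: empty

Derivation:
After op 1 (type): buf='abc' undo_depth=1 redo_depth=0
After op 2 (undo): buf='(empty)' undo_depth=0 redo_depth=1
After op 3 (type): buf='dog' undo_depth=1 redo_depth=0
After op 4 (undo): buf='(empty)' undo_depth=0 redo_depth=1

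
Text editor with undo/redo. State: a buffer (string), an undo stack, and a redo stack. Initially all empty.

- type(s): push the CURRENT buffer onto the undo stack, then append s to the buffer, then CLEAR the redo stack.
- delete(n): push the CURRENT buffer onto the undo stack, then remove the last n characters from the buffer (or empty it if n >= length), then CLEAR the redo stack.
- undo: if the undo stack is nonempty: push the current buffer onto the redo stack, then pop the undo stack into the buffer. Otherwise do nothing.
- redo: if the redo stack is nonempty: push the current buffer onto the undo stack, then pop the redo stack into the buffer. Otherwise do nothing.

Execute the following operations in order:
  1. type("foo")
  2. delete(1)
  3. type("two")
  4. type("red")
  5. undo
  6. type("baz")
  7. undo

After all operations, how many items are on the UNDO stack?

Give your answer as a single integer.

Answer: 3

Derivation:
After op 1 (type): buf='foo' undo_depth=1 redo_depth=0
After op 2 (delete): buf='fo' undo_depth=2 redo_depth=0
After op 3 (type): buf='fotwo' undo_depth=3 redo_depth=0
After op 4 (type): buf='fotwored' undo_depth=4 redo_depth=0
After op 5 (undo): buf='fotwo' undo_depth=3 redo_depth=1
After op 6 (type): buf='fotwobaz' undo_depth=4 redo_depth=0
After op 7 (undo): buf='fotwo' undo_depth=3 redo_depth=1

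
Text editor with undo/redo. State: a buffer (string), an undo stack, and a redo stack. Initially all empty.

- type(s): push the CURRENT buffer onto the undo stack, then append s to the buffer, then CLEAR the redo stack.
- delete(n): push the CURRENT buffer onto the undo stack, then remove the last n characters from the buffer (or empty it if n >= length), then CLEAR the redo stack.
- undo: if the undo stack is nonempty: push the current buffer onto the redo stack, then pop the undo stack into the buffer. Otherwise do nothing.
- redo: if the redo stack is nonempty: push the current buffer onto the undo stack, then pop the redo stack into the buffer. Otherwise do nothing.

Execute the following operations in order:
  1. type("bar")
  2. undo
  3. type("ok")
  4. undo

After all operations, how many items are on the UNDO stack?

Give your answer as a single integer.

After op 1 (type): buf='bar' undo_depth=1 redo_depth=0
After op 2 (undo): buf='(empty)' undo_depth=0 redo_depth=1
After op 3 (type): buf='ok' undo_depth=1 redo_depth=0
After op 4 (undo): buf='(empty)' undo_depth=0 redo_depth=1

Answer: 0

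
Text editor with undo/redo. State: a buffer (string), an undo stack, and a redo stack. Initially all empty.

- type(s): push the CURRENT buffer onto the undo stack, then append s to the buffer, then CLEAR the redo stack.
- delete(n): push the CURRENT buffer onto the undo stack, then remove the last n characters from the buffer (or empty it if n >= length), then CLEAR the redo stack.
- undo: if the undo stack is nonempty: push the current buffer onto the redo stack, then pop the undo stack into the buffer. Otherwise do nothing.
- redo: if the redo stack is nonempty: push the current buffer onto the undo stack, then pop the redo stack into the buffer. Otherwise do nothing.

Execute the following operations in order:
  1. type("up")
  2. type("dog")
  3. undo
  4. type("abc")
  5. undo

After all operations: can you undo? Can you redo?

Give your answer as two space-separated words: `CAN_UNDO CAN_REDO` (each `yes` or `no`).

After op 1 (type): buf='up' undo_depth=1 redo_depth=0
After op 2 (type): buf='updog' undo_depth=2 redo_depth=0
After op 3 (undo): buf='up' undo_depth=1 redo_depth=1
After op 4 (type): buf='upabc' undo_depth=2 redo_depth=0
After op 5 (undo): buf='up' undo_depth=1 redo_depth=1

Answer: yes yes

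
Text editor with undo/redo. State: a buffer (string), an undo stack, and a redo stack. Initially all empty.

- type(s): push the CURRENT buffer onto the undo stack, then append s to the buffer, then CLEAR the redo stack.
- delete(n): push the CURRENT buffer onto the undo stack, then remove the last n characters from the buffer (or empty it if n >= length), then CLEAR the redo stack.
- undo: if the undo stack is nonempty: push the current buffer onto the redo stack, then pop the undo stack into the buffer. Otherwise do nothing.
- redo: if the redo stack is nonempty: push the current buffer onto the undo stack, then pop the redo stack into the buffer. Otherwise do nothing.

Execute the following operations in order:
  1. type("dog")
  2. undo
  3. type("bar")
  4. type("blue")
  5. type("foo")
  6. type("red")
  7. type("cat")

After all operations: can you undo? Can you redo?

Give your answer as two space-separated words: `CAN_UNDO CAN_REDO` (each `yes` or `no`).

Answer: yes no

Derivation:
After op 1 (type): buf='dog' undo_depth=1 redo_depth=0
After op 2 (undo): buf='(empty)' undo_depth=0 redo_depth=1
After op 3 (type): buf='bar' undo_depth=1 redo_depth=0
After op 4 (type): buf='barblue' undo_depth=2 redo_depth=0
After op 5 (type): buf='barbluefoo' undo_depth=3 redo_depth=0
After op 6 (type): buf='barbluefoored' undo_depth=4 redo_depth=0
After op 7 (type): buf='barbluefooredcat' undo_depth=5 redo_depth=0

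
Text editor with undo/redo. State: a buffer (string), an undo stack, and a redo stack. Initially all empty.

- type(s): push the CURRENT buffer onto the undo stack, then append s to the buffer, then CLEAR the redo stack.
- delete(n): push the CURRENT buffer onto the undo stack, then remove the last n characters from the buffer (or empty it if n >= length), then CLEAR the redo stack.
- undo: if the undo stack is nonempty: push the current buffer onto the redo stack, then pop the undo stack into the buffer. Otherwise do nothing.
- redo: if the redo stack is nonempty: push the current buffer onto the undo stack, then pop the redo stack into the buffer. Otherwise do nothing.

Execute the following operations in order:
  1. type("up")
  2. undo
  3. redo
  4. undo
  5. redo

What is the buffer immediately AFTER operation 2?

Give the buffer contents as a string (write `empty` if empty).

After op 1 (type): buf='up' undo_depth=1 redo_depth=0
After op 2 (undo): buf='(empty)' undo_depth=0 redo_depth=1

Answer: empty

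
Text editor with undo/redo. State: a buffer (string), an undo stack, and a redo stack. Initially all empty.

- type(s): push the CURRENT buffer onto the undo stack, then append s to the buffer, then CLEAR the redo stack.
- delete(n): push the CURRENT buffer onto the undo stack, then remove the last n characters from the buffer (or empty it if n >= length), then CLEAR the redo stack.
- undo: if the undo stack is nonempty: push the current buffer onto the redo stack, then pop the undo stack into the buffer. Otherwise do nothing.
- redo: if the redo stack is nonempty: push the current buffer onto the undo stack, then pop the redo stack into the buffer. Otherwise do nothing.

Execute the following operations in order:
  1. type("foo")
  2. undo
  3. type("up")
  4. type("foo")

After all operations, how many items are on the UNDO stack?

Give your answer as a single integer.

After op 1 (type): buf='foo' undo_depth=1 redo_depth=0
After op 2 (undo): buf='(empty)' undo_depth=0 redo_depth=1
After op 3 (type): buf='up' undo_depth=1 redo_depth=0
After op 4 (type): buf='upfoo' undo_depth=2 redo_depth=0

Answer: 2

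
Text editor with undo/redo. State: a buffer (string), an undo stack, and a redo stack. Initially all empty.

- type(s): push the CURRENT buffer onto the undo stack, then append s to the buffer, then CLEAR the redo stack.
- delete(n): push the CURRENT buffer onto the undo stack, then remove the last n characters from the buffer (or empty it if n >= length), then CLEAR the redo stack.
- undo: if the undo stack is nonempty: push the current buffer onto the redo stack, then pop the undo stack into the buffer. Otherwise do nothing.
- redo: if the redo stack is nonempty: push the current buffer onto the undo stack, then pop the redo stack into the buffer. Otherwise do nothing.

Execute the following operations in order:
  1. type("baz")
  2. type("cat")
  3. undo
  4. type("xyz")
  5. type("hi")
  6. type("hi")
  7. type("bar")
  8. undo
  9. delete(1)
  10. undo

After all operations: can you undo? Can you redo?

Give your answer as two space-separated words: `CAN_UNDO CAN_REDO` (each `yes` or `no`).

After op 1 (type): buf='baz' undo_depth=1 redo_depth=0
After op 2 (type): buf='bazcat' undo_depth=2 redo_depth=0
After op 3 (undo): buf='baz' undo_depth=1 redo_depth=1
After op 4 (type): buf='bazxyz' undo_depth=2 redo_depth=0
After op 5 (type): buf='bazxyzhi' undo_depth=3 redo_depth=0
After op 6 (type): buf='bazxyzhihi' undo_depth=4 redo_depth=0
After op 7 (type): buf='bazxyzhihibar' undo_depth=5 redo_depth=0
After op 8 (undo): buf='bazxyzhihi' undo_depth=4 redo_depth=1
After op 9 (delete): buf='bazxyzhih' undo_depth=5 redo_depth=0
After op 10 (undo): buf='bazxyzhihi' undo_depth=4 redo_depth=1

Answer: yes yes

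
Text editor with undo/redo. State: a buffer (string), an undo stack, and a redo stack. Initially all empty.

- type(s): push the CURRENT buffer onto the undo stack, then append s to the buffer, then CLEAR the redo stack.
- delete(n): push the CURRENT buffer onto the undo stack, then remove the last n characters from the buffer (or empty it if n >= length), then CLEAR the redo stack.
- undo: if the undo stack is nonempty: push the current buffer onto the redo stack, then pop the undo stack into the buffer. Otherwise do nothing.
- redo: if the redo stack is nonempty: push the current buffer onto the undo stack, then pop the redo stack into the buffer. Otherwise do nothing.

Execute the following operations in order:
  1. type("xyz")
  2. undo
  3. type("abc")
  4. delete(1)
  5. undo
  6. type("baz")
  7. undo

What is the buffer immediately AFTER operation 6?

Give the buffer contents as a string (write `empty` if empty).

Answer: abcbaz

Derivation:
After op 1 (type): buf='xyz' undo_depth=1 redo_depth=0
After op 2 (undo): buf='(empty)' undo_depth=0 redo_depth=1
After op 3 (type): buf='abc' undo_depth=1 redo_depth=0
After op 4 (delete): buf='ab' undo_depth=2 redo_depth=0
After op 5 (undo): buf='abc' undo_depth=1 redo_depth=1
After op 6 (type): buf='abcbaz' undo_depth=2 redo_depth=0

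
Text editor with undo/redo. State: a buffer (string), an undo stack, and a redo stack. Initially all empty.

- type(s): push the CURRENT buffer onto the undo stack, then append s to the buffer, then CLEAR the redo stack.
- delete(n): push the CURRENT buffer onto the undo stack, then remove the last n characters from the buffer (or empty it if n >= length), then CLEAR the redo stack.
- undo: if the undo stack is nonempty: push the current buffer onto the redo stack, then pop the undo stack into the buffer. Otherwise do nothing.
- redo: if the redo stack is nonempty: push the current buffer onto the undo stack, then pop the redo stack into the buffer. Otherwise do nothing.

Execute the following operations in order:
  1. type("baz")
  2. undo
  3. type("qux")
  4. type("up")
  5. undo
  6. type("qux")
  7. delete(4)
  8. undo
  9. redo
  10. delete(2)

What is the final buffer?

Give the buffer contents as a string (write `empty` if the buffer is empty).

Answer: empty

Derivation:
After op 1 (type): buf='baz' undo_depth=1 redo_depth=0
After op 2 (undo): buf='(empty)' undo_depth=0 redo_depth=1
After op 3 (type): buf='qux' undo_depth=1 redo_depth=0
After op 4 (type): buf='quxup' undo_depth=2 redo_depth=0
After op 5 (undo): buf='qux' undo_depth=1 redo_depth=1
After op 6 (type): buf='quxqux' undo_depth=2 redo_depth=0
After op 7 (delete): buf='qu' undo_depth=3 redo_depth=0
After op 8 (undo): buf='quxqux' undo_depth=2 redo_depth=1
After op 9 (redo): buf='qu' undo_depth=3 redo_depth=0
After op 10 (delete): buf='(empty)' undo_depth=4 redo_depth=0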